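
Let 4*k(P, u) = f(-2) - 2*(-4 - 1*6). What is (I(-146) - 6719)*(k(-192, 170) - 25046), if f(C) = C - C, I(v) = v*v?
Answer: -365523477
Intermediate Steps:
I(v) = v**2
f(C) = 0
k(P, u) = 5 (k(P, u) = (0 - 2*(-4 - 1*6))/4 = (0 - 2*(-4 - 6))/4 = (0 - 2*(-10))/4 = (0 - 1*(-20))/4 = (0 + 20)/4 = (1/4)*20 = 5)
(I(-146) - 6719)*(k(-192, 170) - 25046) = ((-146)**2 - 6719)*(5 - 25046) = (21316 - 6719)*(-25041) = 14597*(-25041) = -365523477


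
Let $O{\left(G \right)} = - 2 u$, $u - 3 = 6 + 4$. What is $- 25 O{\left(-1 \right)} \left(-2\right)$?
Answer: $-1300$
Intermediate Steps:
$u = 13$ ($u = 3 + \left(6 + 4\right) = 3 + 10 = 13$)
$O{\left(G \right)} = -26$ ($O{\left(G \right)} = \left(-2\right) 13 = -26$)
$- 25 O{\left(-1 \right)} \left(-2\right) = \left(-25\right) \left(-26\right) \left(-2\right) = 650 \left(-2\right) = -1300$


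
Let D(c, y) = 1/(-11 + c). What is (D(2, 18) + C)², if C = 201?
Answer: 3268864/81 ≈ 40356.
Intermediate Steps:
(D(2, 18) + C)² = (1/(-11 + 2) + 201)² = (1/(-9) + 201)² = (-⅑ + 201)² = (1808/9)² = 3268864/81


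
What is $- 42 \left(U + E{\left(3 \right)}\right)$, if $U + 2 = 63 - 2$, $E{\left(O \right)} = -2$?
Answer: $-2394$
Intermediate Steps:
$U = 59$ ($U = -2 + \left(63 - 2\right) = -2 + 61 = 59$)
$- 42 \left(U + E{\left(3 \right)}\right) = - 42 \left(59 - 2\right) = \left(-42\right) 57 = -2394$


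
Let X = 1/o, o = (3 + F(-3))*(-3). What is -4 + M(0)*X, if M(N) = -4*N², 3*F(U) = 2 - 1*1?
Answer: -4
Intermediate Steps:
F(U) = ⅓ (F(U) = (2 - 1*1)/3 = (2 - 1)/3 = (⅓)*1 = ⅓)
o = -10 (o = (3 + ⅓)*(-3) = (10/3)*(-3) = -10)
X = -⅒ (X = 1/(-10) = -⅒ ≈ -0.10000)
-4 + M(0)*X = -4 - 4*0²*(-⅒) = -4 - 4*0*(-⅒) = -4 + 0*(-⅒) = -4 + 0 = -4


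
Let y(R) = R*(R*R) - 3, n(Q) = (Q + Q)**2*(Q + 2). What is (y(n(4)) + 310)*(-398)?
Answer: -22536117578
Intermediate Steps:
n(Q) = 4*Q**2*(2 + Q) (n(Q) = (2*Q)**2*(2 + Q) = (4*Q**2)*(2 + Q) = 4*Q**2*(2 + Q))
y(R) = -3 + R**3 (y(R) = R*R**2 - 3 = R**3 - 3 = -3 + R**3)
(y(n(4)) + 310)*(-398) = ((-3 + (4*4**2*(2 + 4))**3) + 310)*(-398) = ((-3 + (4*16*6)**3) + 310)*(-398) = ((-3 + 384**3) + 310)*(-398) = ((-3 + 56623104) + 310)*(-398) = (56623101 + 310)*(-398) = 56623411*(-398) = -22536117578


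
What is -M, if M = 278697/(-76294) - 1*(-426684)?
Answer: -32553150399/76294 ≈ -4.2668e+5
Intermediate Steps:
M = 32553150399/76294 (M = 278697*(-1/76294) + 426684 = -278697/76294 + 426684 = 32553150399/76294 ≈ 4.2668e+5)
-M = -1*32553150399/76294 = -32553150399/76294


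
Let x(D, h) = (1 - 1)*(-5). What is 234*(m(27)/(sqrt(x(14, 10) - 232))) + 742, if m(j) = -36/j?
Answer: 742 + 78*I*sqrt(58)/29 ≈ 742.0 + 20.484*I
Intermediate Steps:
m(j) = -36/j
x(D, h) = 0 (x(D, h) = 0*(-5) = 0)
234*(m(27)/(sqrt(x(14, 10) - 232))) + 742 = 234*((-36/27)/(sqrt(0 - 232))) + 742 = 234*((-36*1/27)/(sqrt(-232))) + 742 = 234*(-4*(-I*sqrt(58)/116)/3) + 742 = 234*(-(-1)*I*sqrt(58)/87) + 742 = 234*(I*sqrt(58)/87) + 742 = 78*I*sqrt(58)/29 + 742 = 742 + 78*I*sqrt(58)/29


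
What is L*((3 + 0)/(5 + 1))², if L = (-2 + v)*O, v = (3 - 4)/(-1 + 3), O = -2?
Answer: 5/4 ≈ 1.2500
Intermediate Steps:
v = -½ (v = -1/2 = -1*½ = -½ ≈ -0.50000)
L = 5 (L = (-2 - ½)*(-2) = -5/2*(-2) = 5)
L*((3 + 0)/(5 + 1))² = 5*((3 + 0)/(5 + 1))² = 5*(3/6)² = 5*(3*(⅙))² = 5*(½)² = 5*(¼) = 5/4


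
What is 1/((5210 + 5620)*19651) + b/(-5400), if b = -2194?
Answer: 7782130157/19153829700 ≈ 0.40630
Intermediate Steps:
1/((5210 + 5620)*19651) + b/(-5400) = 1/((5210 + 5620)*19651) - 2194/(-5400) = (1/19651)/10830 - 2194*(-1/5400) = (1/10830)*(1/19651) + 1097/2700 = 1/212820330 + 1097/2700 = 7782130157/19153829700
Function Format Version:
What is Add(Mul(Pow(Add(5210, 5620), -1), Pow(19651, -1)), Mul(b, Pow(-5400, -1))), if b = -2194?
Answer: Rational(7782130157, 19153829700) ≈ 0.40630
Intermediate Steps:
Add(Mul(Pow(Add(5210, 5620), -1), Pow(19651, -1)), Mul(b, Pow(-5400, -1))) = Add(Mul(Pow(Add(5210, 5620), -1), Pow(19651, -1)), Mul(-2194, Pow(-5400, -1))) = Add(Mul(Pow(10830, -1), Rational(1, 19651)), Mul(-2194, Rational(-1, 5400))) = Add(Mul(Rational(1, 10830), Rational(1, 19651)), Rational(1097, 2700)) = Add(Rational(1, 212820330), Rational(1097, 2700)) = Rational(7782130157, 19153829700)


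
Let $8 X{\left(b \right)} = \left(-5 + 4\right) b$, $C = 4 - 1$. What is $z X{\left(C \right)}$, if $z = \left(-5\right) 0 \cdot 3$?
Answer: $0$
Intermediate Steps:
$C = 3$
$X{\left(b \right)} = - \frac{b}{8}$ ($X{\left(b \right)} = \frac{\left(-5 + 4\right) b}{8} = \frac{\left(-1\right) b}{8} = - \frac{b}{8}$)
$z = 0$ ($z = 0 \cdot 3 = 0$)
$z X{\left(C \right)} = 0 \left(\left(- \frac{1}{8}\right) 3\right) = 0 \left(- \frac{3}{8}\right) = 0$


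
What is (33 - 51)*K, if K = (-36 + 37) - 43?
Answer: 756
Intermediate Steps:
K = -42 (K = 1 - 43 = -42)
(33 - 51)*K = (33 - 51)*(-42) = -18*(-42) = 756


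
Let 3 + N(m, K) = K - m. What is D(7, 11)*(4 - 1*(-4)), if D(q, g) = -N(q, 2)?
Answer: 64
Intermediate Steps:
N(m, K) = -3 + K - m (N(m, K) = -3 + (K - m) = -3 + K - m)
D(q, g) = 1 + q (D(q, g) = -(-3 + 2 - q) = -(-1 - q) = 1 + q)
D(7, 11)*(4 - 1*(-4)) = (1 + 7)*(4 - 1*(-4)) = 8*(4 + 4) = 8*8 = 64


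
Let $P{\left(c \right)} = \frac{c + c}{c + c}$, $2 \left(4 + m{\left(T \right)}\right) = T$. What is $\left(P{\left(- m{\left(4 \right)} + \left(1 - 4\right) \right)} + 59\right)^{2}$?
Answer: $3600$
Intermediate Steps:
$m{\left(T \right)} = -4 + \frac{T}{2}$
$P{\left(c \right)} = 1$ ($P{\left(c \right)} = \frac{2 c}{2 c} = 2 c \frac{1}{2 c} = 1$)
$\left(P{\left(- m{\left(4 \right)} + \left(1 - 4\right) \right)} + 59\right)^{2} = \left(1 + 59\right)^{2} = 60^{2} = 3600$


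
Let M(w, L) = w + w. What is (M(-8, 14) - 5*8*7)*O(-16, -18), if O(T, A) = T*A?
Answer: -85248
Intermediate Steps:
M(w, L) = 2*w
O(T, A) = A*T
(M(-8, 14) - 5*8*7)*O(-16, -18) = (2*(-8) - 5*8*7)*(-18*(-16)) = (-16 - 40*7)*288 = (-16 - 280)*288 = -296*288 = -85248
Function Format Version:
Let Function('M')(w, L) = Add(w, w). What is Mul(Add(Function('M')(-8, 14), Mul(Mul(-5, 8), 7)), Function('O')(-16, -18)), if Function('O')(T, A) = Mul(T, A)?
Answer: -85248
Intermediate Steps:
Function('M')(w, L) = Mul(2, w)
Function('O')(T, A) = Mul(A, T)
Mul(Add(Function('M')(-8, 14), Mul(Mul(-5, 8), 7)), Function('O')(-16, -18)) = Mul(Add(Mul(2, -8), Mul(Mul(-5, 8), 7)), Mul(-18, -16)) = Mul(Add(-16, Mul(-40, 7)), 288) = Mul(Add(-16, -280), 288) = Mul(-296, 288) = -85248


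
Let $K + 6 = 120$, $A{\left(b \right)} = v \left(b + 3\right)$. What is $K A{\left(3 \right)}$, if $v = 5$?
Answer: $3420$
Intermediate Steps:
$A{\left(b \right)} = 15 + 5 b$ ($A{\left(b \right)} = 5 \left(b + 3\right) = 5 \left(3 + b\right) = 15 + 5 b$)
$K = 114$ ($K = -6 + 120 = 114$)
$K A{\left(3 \right)} = 114 \left(15 + 5 \cdot 3\right) = 114 \left(15 + 15\right) = 114 \cdot 30 = 3420$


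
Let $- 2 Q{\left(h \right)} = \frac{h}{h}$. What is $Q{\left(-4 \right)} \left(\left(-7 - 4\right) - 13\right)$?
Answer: $12$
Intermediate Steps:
$Q{\left(h \right)} = - \frac{1}{2}$ ($Q{\left(h \right)} = - \frac{h \frac{1}{h}}{2} = \left(- \frac{1}{2}\right) 1 = - \frac{1}{2}$)
$Q{\left(-4 \right)} \left(\left(-7 - 4\right) - 13\right) = - \frac{\left(-7 - 4\right) - 13}{2} = - \frac{-11 - 13}{2} = \left(- \frac{1}{2}\right) \left(-24\right) = 12$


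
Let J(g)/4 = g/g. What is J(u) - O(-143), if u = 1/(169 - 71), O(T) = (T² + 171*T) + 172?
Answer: 3836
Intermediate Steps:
O(T) = 172 + T² + 171*T
u = 1/98 ≈ 0.010204
J(g) = 4 (J(g) = 4*(g/g) = 4*1 = 4)
J(u) - O(-143) = 4 - (172 + (-143)² + 171*(-143)) = 4 - (172 + 20449 - 24453) = 4 - 1*(-3832) = 4 + 3832 = 3836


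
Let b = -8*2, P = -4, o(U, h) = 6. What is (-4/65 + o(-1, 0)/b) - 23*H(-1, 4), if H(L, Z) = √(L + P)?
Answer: -227/520 - 23*I*√5 ≈ -0.43654 - 51.43*I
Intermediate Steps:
H(L, Z) = √(-4 + L) (H(L, Z) = √(L - 4) = √(-4 + L))
b = -16
(-4/65 + o(-1, 0)/b) - 23*H(-1, 4) = (-4/65 + 6/(-16)) - 23*√(-4 - 1) = (-4*1/65 + 6*(-1/16)) - 23*I*√5 = (-4/65 - 3/8) - 23*I*√5 = -227/520 - 23*I*√5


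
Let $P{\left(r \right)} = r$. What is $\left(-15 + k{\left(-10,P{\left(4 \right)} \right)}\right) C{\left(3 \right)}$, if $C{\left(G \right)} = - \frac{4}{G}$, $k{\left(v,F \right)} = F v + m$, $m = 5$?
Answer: $\frac{200}{3} \approx 66.667$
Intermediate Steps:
$k{\left(v,F \right)} = 5 + F v$ ($k{\left(v,F \right)} = F v + 5 = 5 + F v$)
$\left(-15 + k{\left(-10,P{\left(4 \right)} \right)}\right) C{\left(3 \right)} = \left(-15 + \left(5 + 4 \left(-10\right)\right)\right) \left(- \frac{4}{3}\right) = \left(-15 + \left(5 - 40\right)\right) \left(\left(-4\right) \frac{1}{3}\right) = \left(-15 - 35\right) \left(- \frac{4}{3}\right) = \left(-50\right) \left(- \frac{4}{3}\right) = \frac{200}{3}$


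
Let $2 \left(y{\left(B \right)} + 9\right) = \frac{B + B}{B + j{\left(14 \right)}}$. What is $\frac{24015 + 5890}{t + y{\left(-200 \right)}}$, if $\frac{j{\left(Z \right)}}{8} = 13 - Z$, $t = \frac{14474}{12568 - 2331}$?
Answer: $- \frac{7959574610}{1763209} \approx -4514.3$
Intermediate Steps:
$t = \frac{14474}{10237}$ ($t = \frac{14474}{12568 - 2331} = \frac{14474}{10237} \approx 1.4139$)
$j{\left(Z \right)} = 104 - 8 Z$ ($j{\left(Z \right)} = 8 \left(13 - Z\right) = 104 - 8 Z$)
$y{\left(B \right)} = -9 + \frac{B}{-8 + B}$ ($y{\left(B \right)} = -9 + \frac{\left(B + B\right) \frac{1}{B + \left(104 - 112\right)}}{2} = -9 + \frac{2 B \frac{1}{B + \left(104 - 112\right)}}{2} = -9 + \frac{2 B \frac{1}{B - 8}}{2} = -9 + \frac{2 B \frac{1}{-8 + B}}{2} = -9 + \frac{B}{-8 + B}$)
$\frac{24015 + 5890}{t + y{\left(-200 \right)}} = \frac{24015 + 5890}{\frac{14474}{10237} + \frac{8 \left(9 - -200\right)}{-8 - 200}} = \frac{29905}{\frac{14474}{10237} + \frac{8 \left(9 + 200\right)}{-208}} = \frac{29905}{\frac{14474}{10237} + 8 \left(- \frac{1}{208}\right) 209} = \frac{29905}{\frac{14474}{10237} - \frac{209}{26}} = \frac{29905}{- \frac{1763209}{266162}} = 29905 \left(- \frac{266162}{1763209}\right) = - \frac{7959574610}{1763209}$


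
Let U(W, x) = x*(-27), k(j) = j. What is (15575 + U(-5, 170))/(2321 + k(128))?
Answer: 10985/2449 ≈ 4.4855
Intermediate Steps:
U(W, x) = -27*x
(15575 + U(-5, 170))/(2321 + k(128)) = (15575 - 27*170)/(2321 + 128) = (15575 - 4590)/2449 = 10985*(1/2449) = 10985/2449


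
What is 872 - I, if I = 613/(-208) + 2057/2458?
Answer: 223450553/255632 ≈ 874.11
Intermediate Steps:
I = -539449/255632 (I = 613*(-1/208) + 2057*(1/2458) = -613/208 + 2057/2458 = -539449/255632 ≈ -2.1103)
872 - I = 872 - 1*(-539449/255632) = 872 + 539449/255632 = 223450553/255632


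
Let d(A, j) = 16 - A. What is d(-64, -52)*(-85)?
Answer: -6800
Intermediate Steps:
d(-64, -52)*(-85) = (16 - 1*(-64))*(-85) = (16 + 64)*(-85) = 80*(-85) = -6800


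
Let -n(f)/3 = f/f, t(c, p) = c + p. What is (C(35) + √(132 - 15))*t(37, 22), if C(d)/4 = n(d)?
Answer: -708 + 177*√13 ≈ -69.817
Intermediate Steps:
n(f) = -3 (n(f) = -3*f/f = -3*1 = -3)
C(d) = -12 (C(d) = 4*(-3) = -12)
(C(35) + √(132 - 15))*t(37, 22) = (-12 + √(132 - 15))*(37 + 22) = (-12 + √117)*59 = (-12 + 3*√13)*59 = -708 + 177*√13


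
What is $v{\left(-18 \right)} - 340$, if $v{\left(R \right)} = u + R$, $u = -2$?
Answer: $-360$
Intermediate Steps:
$v{\left(R \right)} = -2 + R$
$v{\left(-18 \right)} - 340 = \left(-2 - 18\right) - 340 = -20 - 340 = -360$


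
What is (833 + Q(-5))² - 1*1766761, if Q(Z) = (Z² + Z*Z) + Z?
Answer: -995877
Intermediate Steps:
Q(Z) = Z + 2*Z² (Q(Z) = (Z² + Z²) + Z = 2*Z² + Z = Z + 2*Z²)
(833 + Q(-5))² - 1*1766761 = (833 - 5*(1 + 2*(-5)))² - 1*1766761 = (833 - 5*(1 - 10))² - 1766761 = (833 - 5*(-9))² - 1766761 = (833 + 45)² - 1766761 = 878² - 1766761 = 770884 - 1766761 = -995877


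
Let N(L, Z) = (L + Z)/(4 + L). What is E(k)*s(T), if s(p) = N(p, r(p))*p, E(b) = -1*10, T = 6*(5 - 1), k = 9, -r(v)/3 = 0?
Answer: -1440/7 ≈ -205.71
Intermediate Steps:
r(v) = 0 (r(v) = -3*0 = 0)
T = 24 (T = 6*4 = 24)
E(b) = -10
N(L, Z) = (L + Z)/(4 + L)
s(p) = p²/(4 + p) (s(p) = ((p + 0)/(4 + p))*p = (p/(4 + p))*p = p²/(4 + p))
E(k)*s(T) = -10*24²/(4 + 24) = -5760/28 = -10*144/7 = -1440/7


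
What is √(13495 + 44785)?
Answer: 2*√14570 ≈ 241.41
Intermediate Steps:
√(13495 + 44785) = √58280 = 2*√14570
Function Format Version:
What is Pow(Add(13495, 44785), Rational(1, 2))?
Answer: Mul(2, Pow(14570, Rational(1, 2))) ≈ 241.41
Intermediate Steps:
Pow(Add(13495, 44785), Rational(1, 2)) = Pow(58280, Rational(1, 2)) = Mul(2, Pow(14570, Rational(1, 2)))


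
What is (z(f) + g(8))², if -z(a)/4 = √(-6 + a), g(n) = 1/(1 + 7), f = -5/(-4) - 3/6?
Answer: (1 - 16*I*√21)²/64 ≈ -83.984 - 2.2913*I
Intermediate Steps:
f = ¾ (f = -5*(-¼) - 3*⅙ = 5/4 - ½ = ¾ ≈ 0.75000)
g(n) = ⅛ (g(n) = 1/8 = ⅛)
z(a) = -4*√(-6 + a)
(z(f) + g(8))² = (-4*√(-6 + ¾) + ⅛)² = (-2*I*√21 + ⅛)² = (⅛ - 2*I*√21)²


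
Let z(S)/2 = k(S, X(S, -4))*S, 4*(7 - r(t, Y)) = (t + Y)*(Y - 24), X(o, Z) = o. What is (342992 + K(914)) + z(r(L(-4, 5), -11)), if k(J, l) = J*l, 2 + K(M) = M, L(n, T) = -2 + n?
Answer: -171279335/32 ≈ -5.3525e+6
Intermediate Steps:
K(M) = -2 + M
r(t, Y) = 7 - (-24 + Y)*(Y + t)/4 (r(t, Y) = 7 - (t + Y)*(Y - 24)/4 = 7 - (Y + t)*(-24 + Y)/4 = 7 - (-24 + Y)*(Y + t)/4)
z(S) = 2*S³ (z(S) = 2*((S*S)*S) = 2*(S²*S) = 2*S³)
(342992 + K(914)) + z(r(L(-4, 5), -11)) = (342992 + (-2 + 914)) + 2*(7 + 6*(-11) + 6*(-2 - 4) - ¼*(-11)² - ¼*(-11)*(-2 - 4))³ = (342992 + 912) + 2*(7 - 66 + 6*(-6) - ¼*121 - ¼*(-11)*(-6))³ = 343904 + 2*(7 - 66 - 36 - 121/4 - 33/2)³ = 343904 + 2*(-567/4)³ = 343904 + 2*(-182284263/64) = 343904 - 182284263/32 = -171279335/32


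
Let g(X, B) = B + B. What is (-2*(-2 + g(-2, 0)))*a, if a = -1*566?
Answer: -2264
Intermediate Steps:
g(X, B) = 2*B
a = -566
(-2*(-2 + g(-2, 0)))*a = -2*(-2 + 2*0)*(-566) = -2*(-2 + 0)*(-566) = -2*(-2)*(-566) = 4*(-566) = -2264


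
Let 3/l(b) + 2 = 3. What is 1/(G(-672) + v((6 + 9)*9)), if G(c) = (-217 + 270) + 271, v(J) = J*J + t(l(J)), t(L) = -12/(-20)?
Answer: 5/92748 ≈ 5.3909e-5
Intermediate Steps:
l(b) = 3 (l(b) = 3/(-2 + 3) = 3/1 = 3*1 = 3)
t(L) = 3/5 (t(L) = -12*(-1/20) = 3/5)
v(J) = 3/5 + J**2 (v(J) = J*J + 3/5 = J**2 + 3/5 = 3/5 + J**2)
G(c) = 324 (G(c) = 53 + 271 = 324)
1/(G(-672) + v((6 + 9)*9)) = 1/(324 + (3/5 + ((6 + 9)*9)**2)) = 1/(324 + (3/5 + (15*9)**2)) = 1/(324 + (3/5 + 135**2)) = 1/(324 + (3/5 + 18225)) = 1/(324 + 91128/5) = 1/(92748/5) = 5/92748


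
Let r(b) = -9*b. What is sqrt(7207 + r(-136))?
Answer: sqrt(8431) ≈ 91.820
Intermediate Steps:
sqrt(7207 + r(-136)) = sqrt(7207 - 9*(-136)) = sqrt(7207 + 1224) = sqrt(8431)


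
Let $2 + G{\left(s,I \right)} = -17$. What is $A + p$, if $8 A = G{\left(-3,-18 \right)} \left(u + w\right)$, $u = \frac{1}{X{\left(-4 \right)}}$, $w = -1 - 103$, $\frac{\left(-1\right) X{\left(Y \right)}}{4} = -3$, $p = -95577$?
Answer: $- \frac{9151699}{96} \approx -95330.0$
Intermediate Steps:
$G{\left(s,I \right)} = -19$ ($G{\left(s,I \right)} = -2 - 17 = -19$)
$X{\left(Y \right)} = 12$ ($X{\left(Y \right)} = \left(-4\right) \left(-3\right) = 12$)
$w = -104$
$u = \frac{1}{12} \approx 0.083333$
$A = \frac{23693}{96}$ ($A = \frac{\left(-19\right) \left(\frac{1}{12} - 104\right)}{8} = \frac{\left(-19\right) \left(- \frac{1247}{12}\right)}{8} = \frac{1}{8} \cdot \frac{23693}{12} = \frac{23693}{96} \approx 246.8$)
$A + p = \frac{23693}{96} - 95577 = - \frac{9151699}{96}$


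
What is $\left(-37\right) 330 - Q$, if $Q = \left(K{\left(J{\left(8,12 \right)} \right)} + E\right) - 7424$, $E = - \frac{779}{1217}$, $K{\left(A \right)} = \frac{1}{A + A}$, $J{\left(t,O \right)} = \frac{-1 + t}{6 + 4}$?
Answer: $- \frac{40772566}{8519} \approx -4786.1$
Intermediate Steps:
$J{\left(t,O \right)} = - \frac{1}{10} + \frac{t}{10}$ ($J{\left(t,O \right)} = \frac{-1 + t}{10} = \left(-1 + t\right) \frac{1}{10} = - \frac{1}{10} + \frac{t}{10}$)
$K{\left(A \right)} = \frac{1}{2 A}$
$E = - \frac{779}{1217}$ ($E = \left(-779\right) \frac{1}{1217} = - \frac{779}{1217} \approx -0.6401$)
$Q = - \frac{63244424}{8519}$ ($Q = \left(\frac{1}{2 \left(- \frac{1}{10} + \frac{1}{10} \cdot 8\right)} - \frac{779}{1217}\right) - 7424 = \left(\frac{1}{2 \left(- \frac{1}{10} + \frac{4}{5}\right)} - \frac{779}{1217}\right) - 7424 = \left(\frac{1}{2 \cdot \frac{7}{10}} - \frac{779}{1217}\right) - 7424 = \left(\frac{1}{2} \cdot \frac{10}{7} - \frac{779}{1217}\right) - 7424 = \left(\frac{5}{7} - \frac{779}{1217}\right) - 7424 = \frac{632}{8519} - 7424 = - \frac{63244424}{8519} \approx -7423.9$)
$\left(-37\right) 330 - Q = \left(-37\right) 330 - - \frac{63244424}{8519} = -12210 + \frac{63244424}{8519} = - \frac{40772566}{8519}$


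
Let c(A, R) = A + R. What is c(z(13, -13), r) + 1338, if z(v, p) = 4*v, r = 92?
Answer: 1482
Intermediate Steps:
c(z(13, -13), r) + 1338 = (4*13 + 92) + 1338 = (52 + 92) + 1338 = 144 + 1338 = 1482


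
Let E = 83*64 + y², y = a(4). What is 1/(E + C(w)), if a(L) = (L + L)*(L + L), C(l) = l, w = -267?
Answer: 1/9141 ≈ 0.00010940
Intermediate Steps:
a(L) = 4*L² (a(L) = (2*L)*(2*L) = 4*L²)
y = 64 (y = 4*4² = 4*16 = 64)
E = 9408 (E = 83*64 + 64² = 5312 + 4096 = 9408)
1/(E + C(w)) = 1/(9408 - 267) = 1/9141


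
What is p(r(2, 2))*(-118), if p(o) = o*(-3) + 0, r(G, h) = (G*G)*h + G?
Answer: 3540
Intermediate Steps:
r(G, h) = G + h*G**2 (r(G, h) = G**2*h + G = h*G**2 + G = G + h*G**2)
p(o) = -3*o (p(o) = -3*o + 0 = -3*o)
p(r(2, 2))*(-118) = -6*(1 + 2*2)*(-118) = -6*(1 + 4)*(-118) = -6*5*(-118) = -3*10*(-118) = -30*(-118) = 3540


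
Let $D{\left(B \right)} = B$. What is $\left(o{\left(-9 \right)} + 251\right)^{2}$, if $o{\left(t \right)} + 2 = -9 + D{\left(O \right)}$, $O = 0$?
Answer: $57600$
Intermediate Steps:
$o{\left(t \right)} = -11$ ($o{\left(t \right)} = -2 + \left(-9 + 0\right) = -2 - 9 = -11$)
$\left(o{\left(-9 \right)} + 251\right)^{2} = \left(-11 + 251\right)^{2} = 240^{2} = 57600$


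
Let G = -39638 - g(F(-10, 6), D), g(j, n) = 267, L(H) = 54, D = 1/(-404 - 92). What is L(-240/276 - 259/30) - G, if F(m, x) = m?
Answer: 39959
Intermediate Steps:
D = -1/496 (D = 1/(-496) = -1/496 ≈ -0.0020161)
G = -39905 (G = -39638 - 1*267 = -39638 - 267 = -39905)
L(-240/276 - 259/30) - G = 54 - 1*(-39905) = 54 + 39905 = 39959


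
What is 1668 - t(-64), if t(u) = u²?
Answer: -2428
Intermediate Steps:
1668 - t(-64) = 1668 - 1*(-64)² = 1668 - 1*4096 = 1668 - 4096 = -2428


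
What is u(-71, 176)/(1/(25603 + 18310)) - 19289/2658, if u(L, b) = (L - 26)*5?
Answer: -56609584979/2658 ≈ -2.1298e+7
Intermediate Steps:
u(L, b) = -130 + 5*L (u(L, b) = (-26 + L)*5 = -130 + 5*L)
u(-71, 176)/(1/(25603 + 18310)) - 19289/2658 = (-130 + 5*(-71))/(1/(25603 + 18310)) - 19289/2658 = (-130 - 355)/(1/43913) - 19289*1/2658 = -485/1/43913 - 19289/2658 = -485*43913 - 19289/2658 = -21297805 - 19289/2658 = -56609584979/2658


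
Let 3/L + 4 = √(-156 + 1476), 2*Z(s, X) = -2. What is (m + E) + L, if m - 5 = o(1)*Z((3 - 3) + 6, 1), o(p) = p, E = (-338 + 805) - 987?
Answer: -168213/326 + 3*√330/652 ≈ -515.91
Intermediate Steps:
Z(s, X) = -1 (Z(s, X) = (½)*(-2) = -1)
E = -520 (E = 467 - 987 = -520)
m = 4 (m = 5 + 1*(-1) = 5 - 1 = 4)
L = 3/(-4 + 2*√330) (L = 3/(-4 + √(-156 + 1476)) = 3/(-4 + √1320) = 3/(-4 + 2*√330) ≈ 0.092788)
(m + E) + L = (4 - 520) + (3/326 + 3*√330/652) = -516 + (3/326 + 3*√330/652) = -168213/326 + 3*√330/652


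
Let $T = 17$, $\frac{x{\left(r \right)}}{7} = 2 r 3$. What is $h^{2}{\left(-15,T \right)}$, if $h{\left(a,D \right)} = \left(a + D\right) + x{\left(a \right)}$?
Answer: $394384$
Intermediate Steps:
$x{\left(r \right)} = 42 r$ ($x{\left(r \right)} = 7 \cdot 2 r 3 = 7 \cdot 6 r = 42 r$)
$h{\left(a,D \right)} = D + 43 a$ ($h{\left(a,D \right)} = \left(a + D\right) + 42 a = \left(D + a\right) + 42 a = D + 43 a$)
$h^{2}{\left(-15,T \right)} = \left(17 + 43 \left(-15\right)\right)^{2} = \left(17 - 645\right)^{2} = \left(-628\right)^{2} = 394384$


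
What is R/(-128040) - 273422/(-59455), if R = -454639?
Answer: 2325755/285384 ≈ 8.1496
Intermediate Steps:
R/(-128040) - 273422/(-59455) = -454639/(-128040) - 273422/(-59455) = -454639*(-1/128040) - 273422*(-1/59455) = 4687/1320 + 273422/59455 = 2325755/285384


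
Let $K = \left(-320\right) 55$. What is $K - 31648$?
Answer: $-49248$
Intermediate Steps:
$K = -17600$
$K - 31648 = -17600 - 31648 = -49248$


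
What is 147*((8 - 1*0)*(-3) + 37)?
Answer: 1911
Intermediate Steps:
147*((8 - 1*0)*(-3) + 37) = 147*((8 + 0)*(-3) + 37) = 147*(8*(-3) + 37) = 147*(-24 + 37) = 147*13 = 1911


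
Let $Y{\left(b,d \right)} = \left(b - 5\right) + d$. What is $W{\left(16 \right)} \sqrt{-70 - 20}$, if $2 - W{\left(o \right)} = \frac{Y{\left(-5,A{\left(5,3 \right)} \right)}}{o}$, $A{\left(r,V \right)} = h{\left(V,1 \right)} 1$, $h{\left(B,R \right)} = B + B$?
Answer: $\frac{27 i \sqrt{10}}{4} \approx 21.345 i$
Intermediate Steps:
$h{\left(B,R \right)} = 2 B$
$A{\left(r,V \right)} = 2 V$ ($A{\left(r,V \right)} = 2 V 1 = 2 V$)
$Y{\left(b,d \right)} = -5 + b + d$ ($Y{\left(b,d \right)} = \left(-5 + b\right) + d = -5 + b + d$)
$W{\left(o \right)} = 2 + \frac{4}{o}$ ($W{\left(o \right)} = 2 - \frac{-5 - 5 + 2 \cdot 3}{o} = 2 - \frac{-5 - 5 + 6}{o} = 2 - - \frac{4}{o} = 2 + \frac{4}{o}$)
$W{\left(16 \right)} \sqrt{-70 - 20} = \left(2 + \frac{4}{16}\right) \sqrt{-70 - 20} = \left(2 + 4 \cdot \frac{1}{16}\right) \sqrt{-90} = \left(2 + \frac{1}{4}\right) 3 i \sqrt{10} = \frac{9 \cdot 3 i \sqrt{10}}{4} = \frac{27 i \sqrt{10}}{4}$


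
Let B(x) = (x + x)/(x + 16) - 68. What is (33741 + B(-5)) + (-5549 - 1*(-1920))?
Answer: 330474/11 ≈ 30043.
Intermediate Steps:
B(x) = -68 + 2*x/(16 + x) (B(x) = (2*x)/(16 + x) - 68 = 2*x/(16 + x) - 68 = -68 + 2*x/(16 + x))
(33741 + B(-5)) + (-5549 - 1*(-1920)) = (33741 + 2*(-544 - 33*(-5))/(16 - 5)) + (-5549 - 1*(-1920)) = (33741 + 2*(-544 + 165)/11) + (-5549 + 1920) = (33741 + 2*(1/11)*(-379)) - 3629 = (33741 - 758/11) - 3629 = 370393/11 - 3629 = 330474/11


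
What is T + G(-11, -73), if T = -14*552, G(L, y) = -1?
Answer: -7729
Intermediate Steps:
T = -7728
T + G(-11, -73) = -7728 - 1 = -7729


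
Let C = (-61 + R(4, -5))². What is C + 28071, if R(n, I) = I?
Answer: 32427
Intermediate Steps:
C = 4356 (C = (-61 - 5)² = (-66)² = 4356)
C + 28071 = 4356 + 28071 = 32427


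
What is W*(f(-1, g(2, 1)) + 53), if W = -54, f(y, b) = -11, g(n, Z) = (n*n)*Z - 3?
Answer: -2268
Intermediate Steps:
g(n, Z) = -3 + Z*n**2 (g(n, Z) = n**2*Z - 3 = Z*n**2 - 3 = -3 + Z*n**2)
W*(f(-1, g(2, 1)) + 53) = -54*(-11 + 53) = -54*42 = -2268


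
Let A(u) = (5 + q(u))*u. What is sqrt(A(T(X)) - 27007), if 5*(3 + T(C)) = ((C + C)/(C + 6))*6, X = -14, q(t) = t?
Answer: I*sqrt(674989)/5 ≈ 164.32*I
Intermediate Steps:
T(C) = -3 + 12*C/(5*(6 + C)) (T(C) = -3 + (((C + C)/(C + 6))*6)/5 = -3 + (((2*C)/(6 + C))*6)/5 = -3 + ((2*C/(6 + C))*6)/5 = -3 + (12*C/(6 + C))/5 = -3 + 12*C/(5*(6 + C)))
A(u) = u*(5 + u) (A(u) = (5 + u)*u = u*(5 + u))
sqrt(A(T(X)) - 27007) = sqrt((3*(-30 - 1*(-14))/(5*(6 - 14)))*(5 + 3*(-30 - 1*(-14))/(5*(6 - 14))) - 27007) = sqrt(((3/5)*(-30 + 14)/(-8))*(5 + (3/5)*(-30 + 14)/(-8)) - 27007) = sqrt(((3/5)*(-1/8)*(-16))*(5 + (3/5)*(-1/8)*(-16)) - 27007) = sqrt(6*(5 + 6/5)/5 - 27007) = sqrt((6/5)*(31/5) - 27007) = sqrt(186/25 - 27007) = sqrt(-674989/25) = I*sqrt(674989)/5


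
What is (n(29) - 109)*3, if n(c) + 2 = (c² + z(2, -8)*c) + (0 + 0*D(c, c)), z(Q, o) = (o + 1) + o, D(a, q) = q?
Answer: 885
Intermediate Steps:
z(Q, o) = 1 + 2*o (z(Q, o) = (1 + o) + o = 1 + 2*o)
n(c) = -2 + c² - 15*c (n(c) = -2 + ((c² + (1 + 2*(-8))*c) + (0 + 0*c)) = -2 + ((c² + (1 - 16)*c) + (0 + 0)) = -2 + ((c² - 15*c) + 0) = -2 + (c² - 15*c) = -2 + c² - 15*c)
(n(29) - 109)*3 = ((-2 + 29² - 15*29) - 109)*3 = ((-2 + 841 - 435) - 109)*3 = (404 - 109)*3 = 295*3 = 885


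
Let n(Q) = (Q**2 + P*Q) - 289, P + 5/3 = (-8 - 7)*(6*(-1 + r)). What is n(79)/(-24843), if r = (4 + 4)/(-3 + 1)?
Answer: -9547/5733 ≈ -1.6653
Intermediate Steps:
r = -4 (r = 8/(-2) = 8*(-1/2) = -4)
P = 1345/3 (P = -5/3 + (-8 - 7)*(6*(-1 - 4)) = -5/3 - 90*(-5) = -5/3 - 15*(-30) = -5/3 + 450 = 1345/3 ≈ 448.33)
n(Q) = -289 + Q**2 + 1345*Q/3 (n(Q) = (Q**2 + 1345*Q/3) - 289 = -289 + Q**2 + 1345*Q/3)
n(79)/(-24843) = (-289 + 79**2 + (1345/3)*79)/(-24843) = (-289 + 6241 + 106255/3)*(-1/24843) = (124111/3)*(-1/24843) = -9547/5733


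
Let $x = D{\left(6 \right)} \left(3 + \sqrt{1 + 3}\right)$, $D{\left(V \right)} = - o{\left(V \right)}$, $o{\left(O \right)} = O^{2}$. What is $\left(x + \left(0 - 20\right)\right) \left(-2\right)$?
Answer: $400$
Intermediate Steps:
$D{\left(V \right)} = - V^{2}$
$x = -180$ ($x = - 6^{2} \left(3 + \sqrt{1 + 3}\right) = \left(-1\right) 36 \left(3 + \sqrt{4}\right) = - 36 \left(3 + 2\right) = \left(-36\right) 5 = -180$)
$\left(x + \left(0 - 20\right)\right) \left(-2\right) = \left(-180 + \left(0 - 20\right)\right) \left(-2\right) = \left(-180 - 20\right) \left(-2\right) = \left(-200\right) \left(-2\right) = 400$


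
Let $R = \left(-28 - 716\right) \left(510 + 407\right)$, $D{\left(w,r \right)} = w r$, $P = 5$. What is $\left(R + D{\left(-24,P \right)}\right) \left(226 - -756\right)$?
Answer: $-670085376$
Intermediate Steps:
$D{\left(w,r \right)} = r w$
$R = -682248$ ($R = \left(-744\right) 917 = -682248$)
$\left(R + D{\left(-24,P \right)}\right) \left(226 - -756\right) = \left(-682248 + 5 \left(-24\right)\right) \left(226 - -756\right) = \left(-682248 - 120\right) \left(226 + 756\right) = \left(-682368\right) 982 = -670085376$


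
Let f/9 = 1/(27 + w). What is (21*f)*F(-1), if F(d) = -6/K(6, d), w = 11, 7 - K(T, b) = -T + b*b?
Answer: -189/76 ≈ -2.4868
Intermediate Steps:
K(T, b) = 7 + T - b**2 (K(T, b) = 7 - (-T + b*b) = 7 - (-T + b**2) = 7 - (b**2 - T) = 7 + (T - b**2) = 7 + T - b**2)
f = 9/38 (f = 9/(27 + 11) = 9/38 ≈ 0.23684)
F(d) = -6/(13 - d**2) (F(d) = -6/(7 + 6 - d**2) = -6/(13 - d**2))
(21*f)*F(-1) = (21*(9/38))*(6/(-13 + (-1)**2)) = 189*(6/(-13 + 1))/38 = 189*(6/(-12))/38 = 189*(6*(-1/12))/38 = (189/38)*(-1/2) = -189/76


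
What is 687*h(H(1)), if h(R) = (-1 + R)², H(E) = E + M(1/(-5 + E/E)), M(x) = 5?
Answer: 17175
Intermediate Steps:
H(E) = 5 + E (H(E) = E + 5 = 5 + E)
687*h(H(1)) = 687*(-1 + (5 + 1))² = 687*(-1 + 6)² = 687*5² = 687*25 = 17175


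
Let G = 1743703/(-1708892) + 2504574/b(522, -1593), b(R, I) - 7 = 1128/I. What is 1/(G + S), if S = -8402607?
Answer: -5709408172/45701214220979879 ≈ -1.2493e-7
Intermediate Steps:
b(R, I) = 7 + 1128/I
G = 2272698850924525/5709408172 (G = 1743703/(-1708892) + 2504574/(7 + 1128/(-1593)) = 1743703*(-1/1708892) + 2504574/(7 + 1128*(-1/1593)) = -1743703/1708892 + 2504574/(7 - 376/531) = -1743703/1708892 + 2504574/(3341/531) = -1743703/1708892 + 2504574*(531/3341) = -1743703/1708892 + 1329928794/3341 = 2272698850924525/5709408172 ≈ 3.9806e+5)
1/(G + S) = 1/(2272698850924525/5709408172 - 8402607) = 1/(-45701214220979879/5709408172) = -5709408172/45701214220979879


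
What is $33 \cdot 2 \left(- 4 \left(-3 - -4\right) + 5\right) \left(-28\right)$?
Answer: $-1848$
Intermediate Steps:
$33 \cdot 2 \left(- 4 \left(-3 - -4\right) + 5\right) \left(-28\right) = 33 \cdot 2 \left(- 4 \left(-3 + 4\right) + 5\right) \left(-28\right) = 33 \cdot 2 \left(\left(-4\right) 1 + 5\right) \left(-28\right) = 33 \cdot 2 \left(-4 + 5\right) \left(-28\right) = 33 \cdot 2 \cdot 1 \left(-28\right) = 33 \cdot 2 \left(-28\right) = 66 \left(-28\right) = -1848$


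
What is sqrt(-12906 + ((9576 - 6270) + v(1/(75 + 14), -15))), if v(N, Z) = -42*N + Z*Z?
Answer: 3*I*sqrt(8251457)/89 ≈ 96.827*I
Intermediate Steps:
v(N, Z) = Z**2 - 42*N (v(N, Z) = -42*N + Z**2 = Z**2 - 42*N)
sqrt(-12906 + ((9576 - 6270) + v(1/(75 + 14), -15))) = sqrt(-12906 + ((9576 - 6270) + ((-15)**2 - 42/(75 + 14)))) = sqrt(-12906 + (3306 + (225 - 42/89))) = sqrt(-12906 + (3306 + 19983/89)) = sqrt(-12906 + 314217/89) = sqrt(-834417/89) = 3*I*sqrt(8251457)/89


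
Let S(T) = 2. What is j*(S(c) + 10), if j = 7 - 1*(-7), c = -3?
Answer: 168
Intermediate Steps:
j = 14 (j = 7 + 7 = 14)
j*(S(c) + 10) = 14*(2 + 10) = 14*12 = 168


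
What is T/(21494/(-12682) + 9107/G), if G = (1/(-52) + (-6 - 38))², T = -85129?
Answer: -404044156675467/14262867523 ≈ -28328.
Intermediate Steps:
G = 5239521/2704 (G = (-1/52 - 44)² = (-2289/52)² = 5239521/2704 ≈ 1937.7)
T/(21494/(-12682) + 9107/G) = -85129/(21494/(-12682) + 9107/(5239521/2704)) = -85129/(21494*(-1/12682) + 9107*(2704/5239521)) = -85129/(-10747/6341 + 3517904/748503) = -85129/14262867523/4746257523 = -85129*4746257523/14262867523 = -404044156675467/14262867523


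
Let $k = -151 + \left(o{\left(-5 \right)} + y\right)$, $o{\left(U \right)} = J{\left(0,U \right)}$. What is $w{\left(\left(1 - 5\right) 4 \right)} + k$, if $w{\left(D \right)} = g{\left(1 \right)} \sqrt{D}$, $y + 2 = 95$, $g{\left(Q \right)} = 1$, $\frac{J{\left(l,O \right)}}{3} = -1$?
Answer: $-61 + 4 i \approx -61.0 + 4.0 i$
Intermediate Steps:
$J{\left(l,O \right)} = -3$ ($J{\left(l,O \right)} = 3 \left(-1\right) = -3$)
$o{\left(U \right)} = -3$
$y = 93$ ($y = -2 + 95 = 93$)
$k = -61$ ($k = -151 + \left(-3 + 93\right) = -151 + 90 = -61$)
$w{\left(D \right)} = \sqrt{D}$ ($w{\left(D \right)} = 1 \sqrt{D} = \sqrt{D}$)
$w{\left(\left(1 - 5\right) 4 \right)} + k = \sqrt{\left(1 - 5\right) 4} - 61 = \sqrt{\left(-4\right) 4} - 61 = \sqrt{-16} - 61 = 4 i - 61 = -61 + 4 i$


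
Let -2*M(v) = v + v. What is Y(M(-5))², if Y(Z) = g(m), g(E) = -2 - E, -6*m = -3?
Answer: 25/4 ≈ 6.2500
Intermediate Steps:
m = ½ (m = -⅙*(-3) = ½ ≈ 0.50000)
M(v) = -v (M(v) = -(v + v)/2 = -v)
Y(Z) = -5/2 (Y(Z) = -2 - 1*½ = -2 - ½ = -5/2)
Y(M(-5))² = (-5/2)² = 25/4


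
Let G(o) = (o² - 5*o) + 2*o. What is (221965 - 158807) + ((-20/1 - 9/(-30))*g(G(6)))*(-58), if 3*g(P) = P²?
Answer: 932794/5 ≈ 1.8656e+5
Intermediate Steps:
G(o) = o² - 3*o
g(P) = P²/3
(221965 - 158807) + ((-20/1 - 9/(-30))*g(G(6)))*(-58) = (221965 - 158807) + ((-20/1 - 9/(-30))*((6*(-3 + 6))²/3))*(-58) = 63158 + ((-20*1 - 9*(-1/30))*((6*3)²/3))*(-58) = 63158 + ((-20 + 3/10)*((⅓)*18²))*(-58) = 63158 - 197*324/30*(-58) = 63158 - 197/10*108*(-58) = 63158 - 10638/5*(-58) = 63158 + 617004/5 = 932794/5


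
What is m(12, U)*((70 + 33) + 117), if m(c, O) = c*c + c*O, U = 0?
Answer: 31680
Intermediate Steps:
m(c, O) = c**2 + O*c
m(12, U)*((70 + 33) + 117) = (12*(0 + 12))*((70 + 33) + 117) = (12*12)*(103 + 117) = 144*220 = 31680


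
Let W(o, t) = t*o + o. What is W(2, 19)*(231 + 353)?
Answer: 23360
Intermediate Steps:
W(o, t) = o + o*t (W(o, t) = o*t + o = o + o*t)
W(2, 19)*(231 + 353) = (2*(1 + 19))*(231 + 353) = (2*20)*584 = 40*584 = 23360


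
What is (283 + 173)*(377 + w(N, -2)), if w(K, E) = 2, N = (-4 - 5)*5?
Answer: 172824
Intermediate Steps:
N = -45 (N = -9*5 = -45)
(283 + 173)*(377 + w(N, -2)) = (283 + 173)*(377 + 2) = 456*379 = 172824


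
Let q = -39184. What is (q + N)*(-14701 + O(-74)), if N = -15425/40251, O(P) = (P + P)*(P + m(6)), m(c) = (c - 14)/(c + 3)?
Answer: 51349245797213/362259 ≈ 1.4175e+8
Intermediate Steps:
m(c) = (-14 + c)/(3 + c)
O(P) = 2*P*(-8/9 + P) (O(P) = (P + P)*(P + (-14 + 6)/(3 + 6)) = (2*P)*(P - 8/9) = (2*P)*(-8/9 + P) = 2*P*(-8/9 + P))
N = -15425/40251 (N = -15425*1/40251 = -15425/40251 ≈ -0.38322)
(q + N)*(-14701 + O(-74)) = (-39184 - 15425/40251)*(-14701 + (2/9)*(-74)*(-8 + 9*(-74))) = -1577210609*(-14701 + (2/9)*(-74)*(-8 - 666))/40251 = -1577210609*(-14701 + (2/9)*(-74)*(-674))/40251 = -1577210609*(-14701 + 99752/9)/40251 = -1577210609/40251*(-32557/9) = 51349245797213/362259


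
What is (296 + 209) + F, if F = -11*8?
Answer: 417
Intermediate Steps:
F = -88
(296 + 209) + F = (296 + 209) - 88 = 505 - 88 = 417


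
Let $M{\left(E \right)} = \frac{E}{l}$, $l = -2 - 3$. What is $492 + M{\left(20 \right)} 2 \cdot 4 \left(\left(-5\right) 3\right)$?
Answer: $972$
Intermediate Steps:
$l = -5$
$M{\left(E \right)} = - \frac{E}{5}$ ($M{\left(E \right)} = \frac{E}{-5} = E \left(- \frac{1}{5}\right) = - \frac{E}{5}$)
$492 + M{\left(20 \right)} 2 \cdot 4 \left(\left(-5\right) 3\right) = 492 + \left(- \frac{1}{5}\right) 20 \cdot 2 \cdot 4 \left(\left(-5\right) 3\right) = 492 - 4 \cdot 8 \left(-15\right) = 492 - -480 = 492 + 480 = 972$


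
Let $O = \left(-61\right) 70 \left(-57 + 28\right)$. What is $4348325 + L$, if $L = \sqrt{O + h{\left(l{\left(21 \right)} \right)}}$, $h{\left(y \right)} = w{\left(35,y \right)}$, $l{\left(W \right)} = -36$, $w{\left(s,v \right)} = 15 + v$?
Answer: $4348325 + \sqrt{123809} \approx 4.3487 \cdot 10^{6}$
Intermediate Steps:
$h{\left(y \right)} = 15 + y$
$O = 123830$ ($O = \left(-4270\right) \left(-29\right) = 123830$)
$L = \sqrt{123809}$ ($L = \sqrt{123830 + \left(15 - 36\right)} = \sqrt{123830 - 21} = \sqrt{123809} \approx 351.87$)
$4348325 + L = 4348325 + \sqrt{123809}$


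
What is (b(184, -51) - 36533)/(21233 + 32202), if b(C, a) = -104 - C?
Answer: -36821/53435 ≈ -0.68908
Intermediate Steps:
(b(184, -51) - 36533)/(21233 + 32202) = ((-104 - 1*184) - 36533)/(21233 + 32202) = ((-104 - 184) - 36533)/53435 = (-288 - 36533)*(1/53435) = -36821*1/53435 = -36821/53435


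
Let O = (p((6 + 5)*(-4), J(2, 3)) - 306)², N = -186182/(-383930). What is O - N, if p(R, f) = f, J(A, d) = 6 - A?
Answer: 17507882769/191965 ≈ 91204.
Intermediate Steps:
N = 93091/191965 (N = -186182*(-1/383930) = 93091/191965 ≈ 0.48494)
O = 91204 (O = ((6 - 1*2) - 306)² = ((6 - 2) - 306)² = (4 - 306)² = (-302)² = 91204)
O - N = 91204 - 1*93091/191965 = 91204 - 93091/191965 = 17507882769/191965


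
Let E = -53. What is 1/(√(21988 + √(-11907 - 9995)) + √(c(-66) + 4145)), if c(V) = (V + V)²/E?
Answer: 53/(√10719833 + 53*√(21988 + I*√21902)) ≈ 0.0047605 - 1.1309e-5*I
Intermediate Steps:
c(V) = -4*V²/53 (c(V) = (V + V)²/(-53) = (2*V)²*(-1/53) = (4*V²)*(-1/53) = -4*V²/53)
1/(√(21988 + √(-11907 - 9995)) + √(c(-66) + 4145)) = 1/(√(21988 + √(-11907 - 9995)) + √(-4/53*(-66)² + 4145)) = 1/(√(21988 + √(-21902)) + √(-4/53*4356 + 4145)) = 1/(√(21988 + I*√21902) + √(-17424/53 + 4145)) = 1/(√(21988 + I*√21902) + √(202261/53)) = 1/(√(21988 + I*√21902) + √10719833/53)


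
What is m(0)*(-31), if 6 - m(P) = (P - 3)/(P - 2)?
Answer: -279/2 ≈ -139.50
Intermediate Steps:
m(P) = 6 - (-3 + P)/(-2 + P) (m(P) = 6 - (P - 3)/(P - 2) = 6 - (-3 + P)/(-2 + P))
m(0)*(-31) = ((-9 + 5*0)/(-2 + 0))*(-31) = ((-9 + 0)/(-2))*(-31) = -1/2*(-9)*(-31) = (9/2)*(-31) = -279/2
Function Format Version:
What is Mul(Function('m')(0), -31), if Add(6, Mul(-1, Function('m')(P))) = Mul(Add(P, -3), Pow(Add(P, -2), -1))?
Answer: Rational(-279, 2) ≈ -139.50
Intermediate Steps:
Function('m')(P) = Add(6, Mul(-1, Pow(Add(-2, P), -1), Add(-3, P))) (Function('m')(P) = Add(6, Mul(-1, Mul(Add(P, -3), Pow(Add(P, -2), -1)))) = Add(6, Mul(-1, Mul(Add(-3, P), Pow(Add(-2, P), -1)))) = Add(6, Mul(-1, Mul(Pow(Add(-2, P), -1), Add(-3, P)))) = Add(6, Mul(-1, Pow(Add(-2, P), -1), Add(-3, P))))
Mul(Function('m')(0), -31) = Mul(Mul(Pow(Add(-2, 0), -1), Add(-9, Mul(5, 0))), -31) = Mul(Mul(Pow(-2, -1), Add(-9, 0)), -31) = Mul(Mul(Rational(-1, 2), -9), -31) = Mul(Rational(9, 2), -31) = Rational(-279, 2)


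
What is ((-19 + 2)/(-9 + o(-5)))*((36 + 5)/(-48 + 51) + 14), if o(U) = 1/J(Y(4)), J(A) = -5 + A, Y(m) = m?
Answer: 1411/30 ≈ 47.033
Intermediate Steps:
o(U) = -1 (o(U) = 1/(-5 + 4) = 1/(-1) = -1)
((-19 + 2)/(-9 + o(-5)))*((36 + 5)/(-48 + 51) + 14) = ((-19 + 2)/(-9 - 1))*((36 + 5)/(-48 + 51) + 14) = (-17/(-10))*(41/3 + 14) = (-17*(-1/10))*(41*(1/3) + 14) = 17*(41/3 + 14)/10 = (17/10)*(83/3) = 1411/30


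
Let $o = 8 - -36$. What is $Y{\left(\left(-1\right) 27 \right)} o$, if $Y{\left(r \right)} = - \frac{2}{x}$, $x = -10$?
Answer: $\frac{44}{5} \approx 8.8$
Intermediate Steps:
$Y{\left(r \right)} = \frac{1}{5}$ ($Y{\left(r \right)} = - \frac{2}{-10} = \left(-2\right) \left(- \frac{1}{10}\right) = \frac{1}{5}$)
$o = 44$ ($o = 8 + 36 = 44$)
$Y{\left(\left(-1\right) 27 \right)} o = \frac{1}{5} \cdot 44 = \frac{44}{5}$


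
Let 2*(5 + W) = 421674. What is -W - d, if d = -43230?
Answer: -167602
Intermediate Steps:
W = 210832 (W = -5 + (½)*421674 = -5 + 210837 = 210832)
-W - d = -1*210832 - 1*(-43230) = -210832 + 43230 = -167602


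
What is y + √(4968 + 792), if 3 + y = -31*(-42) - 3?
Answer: 1296 + 24*√10 ≈ 1371.9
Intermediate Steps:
y = 1296 (y = -3 + (-31*(-42) - 3) = -3 + (1302 - 3) = -3 + 1299 = 1296)
y + √(4968 + 792) = 1296 + √(4968 + 792) = 1296 + √5760 = 1296 + 24*√10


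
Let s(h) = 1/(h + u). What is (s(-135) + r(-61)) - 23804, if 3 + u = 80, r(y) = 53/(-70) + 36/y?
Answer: -1473909146/61915 ≈ -23805.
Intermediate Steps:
r(y) = -53/70 + 36/y (r(y) = 53*(-1/70) + 36/y = -53/70 + 36/y)
u = 77 (u = -3 + 80 = 77)
s(h) = 1/(77 + h) (s(h) = 1/(h + 77) = 1/(77 + h))
(s(-135) + r(-61)) - 23804 = (1/(77 - 135) + (-53/70 + 36/(-61))) - 23804 = (1/(-58) + (-53/70 + 36*(-1/61))) - 23804 = (-1/58 + (-53/70 - 36/61)) - 23804 = (-1/58 - 5753/4270) - 23804 = -84486/61915 - 23804 = -1473909146/61915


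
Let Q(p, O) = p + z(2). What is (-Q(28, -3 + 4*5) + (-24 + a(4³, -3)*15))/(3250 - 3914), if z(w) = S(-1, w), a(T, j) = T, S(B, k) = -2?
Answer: -455/332 ≈ -1.3705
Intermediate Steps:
z(w) = -2
Q(p, O) = -2 + p (Q(p, O) = p - 2 = -2 + p)
(-Q(28, -3 + 4*5) + (-24 + a(4³, -3)*15))/(3250 - 3914) = (-(-2 + 28) + (-24 + 4³*15))/(3250 - 3914) = (-1*26 + (-24 + 64*15))/(-664) = (-26 + (-24 + 960))*(-1/664) = (-26 + 936)*(-1/664) = 910*(-1/664) = -455/332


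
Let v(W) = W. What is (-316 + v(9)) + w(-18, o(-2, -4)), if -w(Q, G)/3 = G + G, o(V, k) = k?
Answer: -283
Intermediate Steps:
w(Q, G) = -6*G (w(Q, G) = -3*(G + G) = -6*G)
(-316 + v(9)) + w(-18, o(-2, -4)) = (-316 + 9) - 6*(-4) = -307 + 24 = -283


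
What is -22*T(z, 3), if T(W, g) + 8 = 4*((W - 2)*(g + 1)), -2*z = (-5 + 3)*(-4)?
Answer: 2288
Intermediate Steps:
z = -4 (z = -(-5 + 3)*(-4)/2 = -(-1)*(-4) = -½*8 = -4)
T(W, g) = -8 + 4*(1 + g)*(-2 + W) (T(W, g) = -8 + 4*((W - 2)*(g + 1)) = -8 + 4*((-2 + W)*(1 + g)) = -8 + 4*((1 + g)*(-2 + W)) = -8 + 4*(1 + g)*(-2 + W))
-22*T(z, 3) = -22*(-16 - 8*3 + 4*(-4) + 4*(-4)*3) = -22*(-16 - 24 - 16 - 48) = -22*(-104) = 2288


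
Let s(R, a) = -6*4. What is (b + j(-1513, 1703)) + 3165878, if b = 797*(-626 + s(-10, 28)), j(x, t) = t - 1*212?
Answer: 2649319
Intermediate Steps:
s(R, a) = -24
j(x, t) = -212 + t (j(x, t) = t - 212 = -212 + t)
b = -518050 (b = 797*(-626 - 24) = 797*(-650) = -518050)
(b + j(-1513, 1703)) + 3165878 = (-518050 + (-212 + 1703)) + 3165878 = (-518050 + 1491) + 3165878 = -516559 + 3165878 = 2649319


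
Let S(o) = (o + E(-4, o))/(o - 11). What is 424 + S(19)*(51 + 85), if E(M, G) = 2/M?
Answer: 1477/2 ≈ 738.50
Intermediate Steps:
S(o) = (-1/2 + o)/(-11 + o) (S(o) = (o + 2/(-4))/(o - 11) = (o + 2*(-1/4))/(-11 + o) = (o - 1/2)/(-11 + o) = (-1/2 + o)/(-11 + o))
424 + S(19)*(51 + 85) = 424 + ((-1/2 + 19)/(-11 + 19))*(51 + 85) = 424 + ((37/2)/8)*136 = 424 + ((1/8)*(37/2))*136 = 424 + (37/16)*136 = 424 + 629/2 = 1477/2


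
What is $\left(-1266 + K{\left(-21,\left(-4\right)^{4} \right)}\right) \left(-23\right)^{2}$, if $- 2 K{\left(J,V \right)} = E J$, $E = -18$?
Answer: $-769695$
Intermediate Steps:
$K{\left(J,V \right)} = 9 J$ ($K{\left(J,V \right)} = - \frac{\left(-18\right) J}{2} = 9 J$)
$\left(-1266 + K{\left(-21,\left(-4\right)^{4} \right)}\right) \left(-23\right)^{2} = \left(-1266 + 9 \left(-21\right)\right) \left(-23\right)^{2} = \left(-1266 - 189\right) 529 = \left(-1455\right) 529 = -769695$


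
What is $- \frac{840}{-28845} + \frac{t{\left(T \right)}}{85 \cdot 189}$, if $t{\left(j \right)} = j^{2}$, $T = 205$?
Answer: $\frac{5447581}{2059533} \approx 2.6451$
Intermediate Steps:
$- \frac{840}{-28845} + \frac{t{\left(T \right)}}{85 \cdot 189} = - \frac{840}{-28845} + \frac{205^{2}}{85 \cdot 189} = \left(-840\right) \left(- \frac{1}{28845}\right) + \frac{42025}{16065} = \frac{56}{1923} + 42025 \cdot \frac{1}{16065} = \frac{56}{1923} + \frac{8405}{3213} = \frac{5447581}{2059533}$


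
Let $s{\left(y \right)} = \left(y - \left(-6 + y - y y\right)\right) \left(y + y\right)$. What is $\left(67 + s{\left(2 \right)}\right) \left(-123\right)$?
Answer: $-13161$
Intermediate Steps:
$s{\left(y \right)} = 2 y \left(6 + y^{2}\right)$ ($s{\left(y \right)} = \left(y - \left(-6 + y - y^{2}\right)\right) 2 y = \left(y + \left(6 + y^{2} - y\right)\right) 2 y = \left(6 + y^{2}\right) 2 y = 2 y \left(6 + y^{2}\right)$)
$\left(67 + s{\left(2 \right)}\right) \left(-123\right) = \left(67 + 2 \cdot 2 \left(6 + 2^{2}\right)\right) \left(-123\right) = \left(67 + 2 \cdot 2 \left(6 + 4\right)\right) \left(-123\right) = \left(67 + 2 \cdot 2 \cdot 10\right) \left(-123\right) = \left(67 + 40\right) \left(-123\right) = 107 \left(-123\right) = -13161$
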